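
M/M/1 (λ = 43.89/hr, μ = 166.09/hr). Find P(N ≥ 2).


ρ = 43.89/166.09 = 0.2643
P(N ≥ n) = ρ^n = 0.2643^2 = 0.069830

Final: 0.069830


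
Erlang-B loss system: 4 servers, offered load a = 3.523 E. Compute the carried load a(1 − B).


B(4,3.523) = 0.262680 (Erlang-B)
Carried load = a(1 − B) = 3.523·(1 − 0.262680) = 3.523·0.737320 = 2.5976 E

Final: 2.5976 Erlangs


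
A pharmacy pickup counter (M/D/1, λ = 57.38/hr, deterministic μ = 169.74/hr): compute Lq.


ρ = 57.38/169.74 = 0.3380
M/D/1: Lq = ρ²/(2(1−ρ)) = 0.1143/(2·0.6620) = 0.08632

Final: 0.08632


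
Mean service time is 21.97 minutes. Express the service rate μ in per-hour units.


μ = 1/(service time) in consistent units.
1 hour = 60 min, so μ = 60/21.97 = 2.7310 per hour

Final: 2.7310 /hr


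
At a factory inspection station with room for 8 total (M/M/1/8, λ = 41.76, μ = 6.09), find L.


ρ = 41.76/6.09 = 6.8571
L = ρ[1 − (K+1)ρ^K + Kρ^(K+1)] / [(1−ρ)(1−ρ^(K+1))]
Numerator: 6.8571·(1 − 9·4888161.868737 + 8·33518824.242767) = 1537077518.561167
Denominator: (-5.8571)·(-33518823.242767) = 196324536.136206
L = 1537077518.561167/196324536.136206 = 7.8293

Final: 7.8293


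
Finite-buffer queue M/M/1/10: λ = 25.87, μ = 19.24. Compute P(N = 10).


ρ = λ/μ = 25.87/19.24 = 1.3446
P_K = (1−ρ)ρ^K/(1−ρ^(K+1)) = (-0.3446·19.315840)/(1 − 25.971975)
= -6.656134/-24.971975 = 0.266544

Final: 0.266544


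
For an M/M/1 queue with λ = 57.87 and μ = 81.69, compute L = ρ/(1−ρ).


ρ = λ/μ = 57.87/81.69 = 0.7084
L = ρ/(1−ρ) = 0.7084/(1 − 0.7084) = 0.7084/0.2916 = 2.4295

Final: 2.4295


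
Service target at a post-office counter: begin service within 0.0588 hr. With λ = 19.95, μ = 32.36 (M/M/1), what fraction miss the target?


ρ = 19.95/32.36 = 0.6165
P(Wq > t) = ρ·e^{−(μ−λ)t} = 0.6165·e^{−0.7297}
= 0.6165·0.482050 = 0.297185

Final: 0.297185


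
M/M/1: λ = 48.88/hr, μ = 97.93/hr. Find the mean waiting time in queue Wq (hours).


ρ = 48.88/97.93 = 0.4991
Wq = ρ/(μ−λ) = 0.4991/(97.93 − 48.88) = 0.4991/49.05 = 0.01018 hr

Final: 0.01018 hr


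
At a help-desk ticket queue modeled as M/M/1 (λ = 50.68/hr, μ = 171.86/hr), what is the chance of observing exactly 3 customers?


ρ = 50.68/171.86 = 0.2949
P_n = (1−ρ)·ρ^n = (1 − 0.2949)·0.2949^3 = 0.7051·0.025644 = 0.018082

Final: 0.018082


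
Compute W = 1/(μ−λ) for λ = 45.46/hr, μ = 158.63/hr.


W = 1/(μ−λ) = 1/(158.63 − 45.46) = 1/113.17 = 0.008836 hr

Final: 0.008836 hr


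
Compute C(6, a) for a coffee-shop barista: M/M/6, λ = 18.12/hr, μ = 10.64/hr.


a = λ/μ = 1.7030; ρ = a/6 = 0.2838
P₀ = 0.182034 (from M/M/c formula)
C(c,a) = [a^c/(c!(1−ρ))]·P₀ = [24.39492/(720·0.7162)]·0.182034
= 0.04731·0.182034 = 0.008612

Final: 0.008612


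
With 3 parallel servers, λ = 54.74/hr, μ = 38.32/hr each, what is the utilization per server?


ρ = λ/(cμ) = 54.74/(3·38.32) = 54.74/114.96 = 0.4762

Final: 0.4762


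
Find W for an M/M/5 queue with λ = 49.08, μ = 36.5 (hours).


a = 1.3447; ρ = 0.2689; P₀ = 0.260400
Lq = P₀·a^c·ρ/(c!(1−ρ)²) = 0.004800
Wq = Lq/λ = 0.004800/49.08 = 0.00009780 hr
W = Wq + 1/μ = 0.00009780 + 0.02740 = 0.02750 hr

Final: 0.02750 hr


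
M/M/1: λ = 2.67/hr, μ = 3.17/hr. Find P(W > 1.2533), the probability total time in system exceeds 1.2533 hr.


W ~ Exponential(μ−λ) for M/M/1.
μ − λ = 3.17 − 2.67 = 0.5000
P(W > t) = e^{−(μ−λ)t} = e^{−0.6267} = 0.534379

Final: 0.534379


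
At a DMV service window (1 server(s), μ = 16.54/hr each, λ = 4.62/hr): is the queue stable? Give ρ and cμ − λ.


Total capacity cμ = 1·16.54 = 16.54/hr
ρ = λ/(cμ) = 4.62/16.54 = 0.2793
Stable ⇔ ρ < 1: YES
Spare capacity = cμ − λ = 16.54 − 4.62 = 11.92/hr

Final: ρ = 0.2793; stable; margin = 11.92/hr


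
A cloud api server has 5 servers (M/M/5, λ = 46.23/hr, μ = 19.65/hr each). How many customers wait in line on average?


a = λ/μ = 2.3527; ρ = a/5 = 0.4705
P₀ = 0.093444
Lq = P₀·a^c·ρ / (c!·(1−ρ)²) = 0.093444·72.07866·0.4705/(120·0.28033)
= 0.09421

Final: 0.09421


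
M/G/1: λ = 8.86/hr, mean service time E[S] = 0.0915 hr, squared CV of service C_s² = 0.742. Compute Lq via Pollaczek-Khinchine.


ρ = λ·E[S] = 8.86·0.0915 = 0.8107
Lq = ρ²(1+C_s²)/(2(1−ρ)) = 0.6572·(1+0.742)/(2·0.1893)
= 0.6572·1.7420/0.3786 = 3.02381

Final: 3.02381


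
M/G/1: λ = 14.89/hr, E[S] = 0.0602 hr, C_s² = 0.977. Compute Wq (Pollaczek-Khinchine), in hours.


ρ = λ·E[S] = 14.89·0.0602 = 0.8964
E[S²] = E[S]²(1+C_s²) = 0.0602²·(1+0.977) = 0.007165
Wq = λ·E[S²]/(2(1−ρ)) = 14.89·0.007165/(2·0.1036) = 0.51477 hr

Final: 0.51477 hr


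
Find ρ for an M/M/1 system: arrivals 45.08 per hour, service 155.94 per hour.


ρ = λ/μ = 45.08/155.94 = 0.2891

Final: 0.2891


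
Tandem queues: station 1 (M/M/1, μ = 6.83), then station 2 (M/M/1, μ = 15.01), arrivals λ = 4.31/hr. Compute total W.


Each node sees arrival rate λ = 4.31/hr (tandem ⇒ throughput preserved).
W₁ = 1/(μ₁−λ) = 1/(6.83−4.31) = 0.39683 hr
W₂ = 1/(μ₂−λ) = 1/(15.01−4.31) = 0.09346 hr
W_total = W₁ + W₂ = 0.39683 + 0.09346 = 0.49028 hr

Final: 0.49028 hr


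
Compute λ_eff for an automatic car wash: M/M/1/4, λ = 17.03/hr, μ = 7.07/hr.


ρ = 2.4088; P_K = (1−ρ)ρ^4/(1−ρ^5) = 0.592153
λ_eff = λ(1 − P_K) = 17.03·(1 − 0.592153) = 17.03·0.407847 = 6.9456 /hr

Final: 6.9456 /hr


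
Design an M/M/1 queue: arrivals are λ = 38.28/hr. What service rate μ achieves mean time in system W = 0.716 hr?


W = 1/(μ−λ) ⇒ μ − λ = 1/W = 1/0.716 = 1.3966
μ = λ + 1/W = 38.28 + 1.3966 = 39.6766 per hr

Final: 39.6766 /hr


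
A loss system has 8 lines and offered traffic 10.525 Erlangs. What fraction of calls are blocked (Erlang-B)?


B(c,a) = (a^c/c!) / Σ_{k=0}^{c} a^k/k!
a^8/8! = 3734.705082
Σ terms (k=0..8): 1.00000 + 10.52500 + 55.38781 + 194.31891 + 511.30163 + 1076.28993 + 1887.99192 + 2838.73070 + 3734.70508 = 10310.250982
B = 3734.705082/10310.250982 = 0.362232

Final: 0.362232


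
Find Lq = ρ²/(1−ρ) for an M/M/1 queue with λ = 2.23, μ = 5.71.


ρ = 2.23/5.71 = 0.3905
Lq = ρ²/(1−ρ) = 0.1525/0.6095 = 0.2503

Final: 0.2503


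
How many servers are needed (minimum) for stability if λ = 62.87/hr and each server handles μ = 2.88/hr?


Stability requires cμ > λ ⇔ c > λ/μ.
λ/μ = 62.87/2.88 = 21.8299
Minimum integer c = ⌊21.8299⌋ + 1 = 22
Check: 22·2.88 = 63.36 > 62.87, while 21·2.88 = 60.48 ≤ 62.87

Final: 22 servers


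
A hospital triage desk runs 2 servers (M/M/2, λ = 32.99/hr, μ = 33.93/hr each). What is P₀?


a = λ/μ = 32.99/33.93 = 0.9723; ρ = a/c = 0.4861
Σ_{k=0}^{1} a^k/k! (terms k=0..1) = 1.00000 + 0.97230 = 1.97230
Tail: a^2/(2!(1−ρ)) = 0.94536/(2·0.5139) = 0.91988
P₀ = 1/(1.97230 + 0.91988) = 1/2.89217 = 0.345761

Final: 0.345761


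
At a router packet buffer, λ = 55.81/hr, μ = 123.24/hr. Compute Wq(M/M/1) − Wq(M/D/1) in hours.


ρ = 55.81/123.24 = 0.4529
Wq(M/M/1) = ρ/(μ−λ) = 0.4529/67.43 = 0.006716 hr
Wq(M/D/1) = ρ/(2(μ−λ)) = 0.003358 hr
Savings = 0.006716 − 0.003358 = 0.003358 hr

Final: 0.003358 hr


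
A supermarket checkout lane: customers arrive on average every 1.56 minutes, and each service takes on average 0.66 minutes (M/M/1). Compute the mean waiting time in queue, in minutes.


λ = 60/1.56 = 38.4615 /hr
μ = 60/0.66 = 90.9091 /hr
ρ = λ/μ = 38.4615/90.9091 = 0.4231
Wq = ρ/(μ−λ) = 0.4231/(90.9091−38.4615) = 0.008067 hr
In minutes: 0.008067·60 = 0.4840 min

Final: 0.4840 min


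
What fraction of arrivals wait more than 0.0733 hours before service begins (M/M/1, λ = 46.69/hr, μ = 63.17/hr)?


ρ = 46.69/63.17 = 0.7391
P(Wq > t) = ρ·e^{−(μ−λ)t} = 0.7391·e^{−1.2080}
= 0.7391·0.298799 = 0.220847

Final: 0.220847


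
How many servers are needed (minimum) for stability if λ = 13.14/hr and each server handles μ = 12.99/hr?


Stability requires cμ > λ ⇔ c > λ/μ.
λ/μ = 13.14/12.99 = 1.0115
Minimum integer c = ⌊1.0115⌋ + 1 = 2
Check: 2·12.99 = 25.98 > 13.14, while 1·12.99 = 12.99 ≤ 13.14

Final: 2 servers


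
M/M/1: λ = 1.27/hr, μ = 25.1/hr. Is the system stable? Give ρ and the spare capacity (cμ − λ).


Total capacity cμ = 1·25.1 = 25.10/hr
ρ = λ/(cμ) = 1.27/25.10 = 0.05060
Stable ⇔ ρ < 1: YES
Spare capacity = cμ − λ = 25.10 − 1.27 = 23.83/hr

Final: ρ = 0.05060; stable; margin = 23.83/hr


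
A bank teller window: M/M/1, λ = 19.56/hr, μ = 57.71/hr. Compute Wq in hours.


ρ = 19.56/57.71 = 0.3389
Wq = ρ/(μ−λ) = 0.3389/(57.71 − 19.56) = 0.3389/38.15 = 0.008884 hr

Final: 0.008884 hr


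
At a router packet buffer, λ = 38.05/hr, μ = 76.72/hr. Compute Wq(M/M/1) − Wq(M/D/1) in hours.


ρ = 38.05/76.72 = 0.4960
Wq(M/M/1) = ρ/(μ−λ) = 0.4960/38.67 = 0.01283 hr
Wq(M/D/1) = ρ/(2(μ−λ)) = 0.006413 hr
Savings = 0.01283 − 0.006413 = 0.006413 hr

Final: 0.006413 hr


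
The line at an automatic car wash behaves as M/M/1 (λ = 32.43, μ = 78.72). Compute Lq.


ρ = 32.43/78.72 = 0.4120
Lq = ρ²/(1−ρ) = 0.1697/0.5880 = 0.2886

Final: 0.2886


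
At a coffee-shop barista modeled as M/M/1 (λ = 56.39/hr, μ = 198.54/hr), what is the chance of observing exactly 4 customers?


ρ = 56.39/198.54 = 0.2840
P_n = (1−ρ)·ρ^n = (1 − 0.2840)·0.2840^4 = 0.7160·0.006508 = 0.004659

Final: 0.004659


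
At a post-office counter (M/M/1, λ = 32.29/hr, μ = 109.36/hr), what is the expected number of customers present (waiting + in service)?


ρ = λ/μ = 32.29/109.36 = 0.2953
L = ρ/(1−ρ) = 0.2953/(1 − 0.2953) = 0.2953/0.7047 = 0.4190

Final: 0.4190


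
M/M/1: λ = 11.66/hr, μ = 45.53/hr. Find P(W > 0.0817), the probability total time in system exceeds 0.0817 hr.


W ~ Exponential(μ−λ) for M/M/1.
μ − λ = 45.53 − 11.66 = 33.8700
P(W > t) = e^{−(μ−λ)t} = e^{−2.7672} = 0.062839

Final: 0.062839


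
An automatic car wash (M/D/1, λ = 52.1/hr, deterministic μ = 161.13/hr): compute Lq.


ρ = 52.1/161.13 = 0.3233
M/D/1: Lq = ρ²/(2(1−ρ)) = 0.1045/(2·0.6767) = 0.07725

Final: 0.07725


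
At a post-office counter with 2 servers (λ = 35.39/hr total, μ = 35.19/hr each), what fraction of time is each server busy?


ρ = λ/(cμ) = 35.39/(2·35.19) = 35.39/70.38 = 0.5028

Final: 0.5028


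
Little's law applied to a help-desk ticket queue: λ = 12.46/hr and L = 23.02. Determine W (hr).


W = L/λ = 23.02/12.46 = 1.8475 hr

Final: 1.8475 hr


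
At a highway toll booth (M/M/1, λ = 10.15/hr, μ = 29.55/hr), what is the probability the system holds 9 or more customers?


ρ = 10.15/29.55 = 0.3435
P(N ≥ n) = ρ^n = 0.3435^9 = 0.00006655

Final: 0.00006655


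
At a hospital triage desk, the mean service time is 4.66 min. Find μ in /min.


μ = 1/(service time) in consistent units.
1 minute = 1 min, so μ = 1/4.66 = 0.2146 per minute

Final: 0.2146 /min


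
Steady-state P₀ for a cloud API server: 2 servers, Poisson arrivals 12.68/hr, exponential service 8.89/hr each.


a = λ/μ = 12.68/8.89 = 1.4263; ρ = a/c = 0.7132
Σ_{k=0}^{1} a^k/k! (terms k=0..1) = 1.00000 + 1.42632 = 2.42632
Tail: a^2/(2!(1−ρ)) = 2.03439/(2·0.2868) = 3.54623
P₀ = 1/(2.42632 + 3.54623) = 1/5.97255 = 0.167433

Final: 0.167433


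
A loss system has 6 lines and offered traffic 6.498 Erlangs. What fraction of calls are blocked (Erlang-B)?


B(c,a) = (a^c/c!) / Σ_{k=0}^{c} a^k/k!
a^6/6! = 104.555226
Σ terms (k=0..6): 1.00000 + 6.49800 + 21.11200 + 45.72860 + 74.28610 + 96.54222 + 104.55523 = 349.722151
B = 104.555226/349.722151 = 0.298967

Final: 0.298967


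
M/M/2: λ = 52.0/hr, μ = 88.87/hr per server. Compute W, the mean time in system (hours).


a = 0.5851; ρ = 0.2926; P₀ = 0.547314
Lq = P₀·a^c·ρ/(c!(1−ρ)²) = 0.05477
Wq = Lq/λ = 0.05477/52.0 = 0.001053 hr
W = Wq + 1/μ = 0.001053 + 0.01125 = 0.01231 hr

Final: 0.01231 hr


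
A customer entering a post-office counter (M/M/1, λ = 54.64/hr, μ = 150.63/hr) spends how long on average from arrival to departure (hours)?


W = 1/(μ−λ) = 1/(150.63 − 54.64) = 1/95.99 = 0.01042 hr

Final: 0.01042 hr


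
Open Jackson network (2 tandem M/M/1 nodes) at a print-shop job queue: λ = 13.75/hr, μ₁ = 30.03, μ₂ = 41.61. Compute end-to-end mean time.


Each node sees arrival rate λ = 13.75/hr (tandem ⇒ throughput preserved).
W₁ = 1/(μ₁−λ) = 1/(30.03−13.75) = 0.06143 hr
W₂ = 1/(μ₂−λ) = 1/(41.61−13.75) = 0.03589 hr
W_total = W₁ + W₂ = 0.06143 + 0.03589 = 0.09732 hr

Final: 0.09732 hr


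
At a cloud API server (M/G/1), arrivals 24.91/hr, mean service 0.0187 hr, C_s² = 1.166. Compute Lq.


ρ = λ·E[S] = 24.91·0.0187 = 0.4658
Lq = ρ²(1+C_s²)/(2(1−ρ)) = 0.2170·(1+1.166)/(2·0.5342)
= 0.2170·2.1660/1.0684 = 0.43992

Final: 0.43992


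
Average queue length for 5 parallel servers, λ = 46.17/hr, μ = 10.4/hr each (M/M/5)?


a = λ/μ = 4.4394; ρ = a/5 = 0.8879
P₀ = 0.005740
Lq = P₀·a^c·ρ / (c!·(1−ρ)²) = 0.005740·1724.37881·0.8879/(120·0.01257)
= 5.82578

Final: 5.82578


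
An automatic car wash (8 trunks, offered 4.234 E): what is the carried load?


B(8,4.234) = 0.038242 (Erlang-B)
Carried load = a(1 − B) = 4.234·(1 − 0.038242) = 4.234·0.961758 = 4.0721 E

Final: 4.0721 Erlangs


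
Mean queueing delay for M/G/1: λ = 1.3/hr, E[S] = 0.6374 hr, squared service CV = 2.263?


ρ = λ·E[S] = 1.3·0.6374 = 0.8286
E[S²] = E[S]²(1+C_s²) = 0.6374²·(1+2.263) = 1.325688
Wq = λ·E[S²]/(2(1−ρ)) = 1.3·1.325688/(2·0.1714) = 5.02799 hr

Final: 5.02799 hr


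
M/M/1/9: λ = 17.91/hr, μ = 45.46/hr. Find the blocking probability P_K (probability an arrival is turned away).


ρ = λ/μ = 17.91/45.46 = 0.3940
P_K = (1−ρ)ρ^K/(1−ρ^(K+1)) = (0.6060·0.0002287)/(1 − 0.00009009)
= 0.0001386/0.999910 = 0.0001386

Final: 0.0001386


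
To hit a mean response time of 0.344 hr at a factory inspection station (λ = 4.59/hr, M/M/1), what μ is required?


W = 1/(μ−λ) ⇒ μ − λ = 1/W = 1/0.344 = 2.9070
μ = λ + 1/W = 4.59 + 2.9070 = 7.4970 per hr

Final: 7.4970 /hr


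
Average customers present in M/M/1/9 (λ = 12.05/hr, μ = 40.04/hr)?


ρ = 12.05/40.04 = 0.3009
L = ρ[1 − (K+1)ρ^K + Kρ^(K+1)] / [(1−ρ)(1−ρ^(K+1))]
Numerator: 0.3009·(1 − 10·0.00002025 + 9·0.000006094) = 0.300905
Denominator: (0.6991)·(0.999994) = 0.699047
L = 0.300905/0.699047 = 0.4304

Final: 0.4304


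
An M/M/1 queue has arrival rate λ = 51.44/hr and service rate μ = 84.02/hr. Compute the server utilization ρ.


ρ = λ/μ = 51.44/84.02 = 0.6122

Final: 0.6122


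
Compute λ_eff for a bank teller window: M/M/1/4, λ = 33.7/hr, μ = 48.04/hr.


ρ = 0.7015; P_K = (1−ρ)ρ^4/(1−ρ^5) = 0.087079
λ_eff = λ(1 − P_K) = 33.7·(1 − 0.087079) = 33.7·0.912921 = 30.7655 /hr

Final: 30.7655 /hr


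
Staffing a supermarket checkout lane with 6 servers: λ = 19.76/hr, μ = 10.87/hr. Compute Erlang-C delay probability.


a = λ/μ = 1.8178; ρ = a/6 = 0.3030
P₀ = 0.162241 (from M/M/c formula)
C(c,a) = [a^c/(c!(1−ρ))]·P₀ = [36.08647/(720·0.6970)]·0.162241
= 0.07191·0.162241 = 0.011666

Final: 0.011666


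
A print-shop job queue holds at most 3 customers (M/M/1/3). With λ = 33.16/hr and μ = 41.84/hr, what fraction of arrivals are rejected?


ρ = λ/μ = 33.16/41.84 = 0.7925
P_K = (1−ρ)ρ^K/(1−ρ^(K+1)) = (0.2075·0.497816)/(1 − 0.394540)
= 0.103275/0.605460 = 0.170573

Final: 0.170573


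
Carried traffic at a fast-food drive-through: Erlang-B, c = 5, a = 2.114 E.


B(5,2.114) = 0.043399 (Erlang-B)
Carried load = a(1 − B) = 2.114·(1 − 0.043399) = 2.114·0.956601 = 2.0223 E

Final: 2.0223 Erlangs


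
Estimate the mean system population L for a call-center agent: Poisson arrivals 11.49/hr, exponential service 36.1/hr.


ρ = λ/μ = 11.49/36.1 = 0.3183
L = ρ/(1−ρ) = 0.3183/(1 − 0.3183) = 0.3183/0.6817 = 0.4669

Final: 0.4669


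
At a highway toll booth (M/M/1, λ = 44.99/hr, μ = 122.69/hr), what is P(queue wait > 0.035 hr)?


ρ = 44.99/122.69 = 0.3667
P(Wq > t) = ρ·e^{−(μ−λ)t} = 0.3667·e^{−2.7195}
= 0.3667·0.065908 = 0.024168

Final: 0.024168


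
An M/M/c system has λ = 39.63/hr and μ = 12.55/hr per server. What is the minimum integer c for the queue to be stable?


Stability requires cμ > λ ⇔ c > λ/μ.
λ/μ = 39.63/12.55 = 3.1578
Minimum integer c = ⌊3.1578⌋ + 1 = 4
Check: 4·12.55 = 50.20 > 39.63, while 3·12.55 = 37.65 ≤ 39.63

Final: 4 servers


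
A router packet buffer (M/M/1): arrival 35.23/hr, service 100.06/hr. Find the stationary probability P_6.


ρ = 35.23/100.06 = 0.3521
P_n = (1−ρ)·ρ^n = (1 − 0.3521)·0.3521^6 = 0.6479·0.001905 = 0.001234

Final: 0.001234


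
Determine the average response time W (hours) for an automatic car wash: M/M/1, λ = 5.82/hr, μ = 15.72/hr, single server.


W = 1/(μ−λ) = 1/(15.72 − 5.82) = 1/9.90 = 0.1010 hr

Final: 0.1010 hr


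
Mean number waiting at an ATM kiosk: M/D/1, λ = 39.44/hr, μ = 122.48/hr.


ρ = 39.44/122.48 = 0.3220
M/D/1: Lq = ρ²/(2(1−ρ)) = 0.1037/(2·0.6780) = 0.07647

Final: 0.07647


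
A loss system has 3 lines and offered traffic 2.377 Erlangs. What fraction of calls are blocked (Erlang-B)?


B(c,a) = (a^c/c!) / Σ_{k=0}^{c} a^k/k!
a^3/3! = 2.238393
Σ terms (k=0..3): 1.00000 + 2.37700 + 2.82506 + 2.23839 = 8.440457
B = 2.238393/8.440457 = 0.265198

Final: 0.265198


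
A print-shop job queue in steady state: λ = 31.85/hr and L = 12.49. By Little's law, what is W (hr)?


W = L/λ = 12.49/31.85 = 0.3922 hr

Final: 0.3922 hr


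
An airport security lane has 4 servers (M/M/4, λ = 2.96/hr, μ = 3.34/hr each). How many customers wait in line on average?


a = λ/μ = 0.8862; ρ = a/4 = 0.2216
P₀ = 0.411870
Lq = P₀·a^c·ρ / (c!·(1−ρ)²) = 0.411870·0.61685·0.2216/(24·0.60597)
= 0.003870

Final: 0.003870


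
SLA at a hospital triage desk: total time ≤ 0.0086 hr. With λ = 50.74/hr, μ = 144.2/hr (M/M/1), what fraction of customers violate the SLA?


W ~ Exponential(μ−λ) for M/M/1.
μ − λ = 144.2 − 50.74 = 93.4600
P(W > t) = e^{−(μ−λ)t} = e^{−0.8038} = 0.447644

Final: 0.447644


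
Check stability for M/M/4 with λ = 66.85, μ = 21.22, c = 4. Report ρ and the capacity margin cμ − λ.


Total capacity cμ = 4·21.22 = 84.88/hr
ρ = λ/(cμ) = 66.85/84.88 = 0.7876
Stable ⇔ ρ < 1: YES
Spare capacity = cμ − λ = 84.88 − 66.85 = 18.03/hr

Final: ρ = 0.7876; stable; margin = 18.03/hr


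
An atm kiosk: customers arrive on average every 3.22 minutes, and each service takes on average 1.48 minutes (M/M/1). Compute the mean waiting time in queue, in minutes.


λ = 60/3.22 = 18.6335 /hr
μ = 60/1.48 = 40.5405 /hr
ρ = λ/μ = 18.6335/40.5405 = 0.4596
Wq = ρ/(μ−λ) = 0.4596/(40.5405−18.6335) = 0.02098 hr
In minutes: 0.02098·60 = 1.259 min

Final: 1.259 min


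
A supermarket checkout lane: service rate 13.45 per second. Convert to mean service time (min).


Mean service time = 1/μ = 1/13.45 second = 0.07435 second
In minutes: 0.07435 × 0.0166667 = 0.001239 min

Final: 0.001239 min


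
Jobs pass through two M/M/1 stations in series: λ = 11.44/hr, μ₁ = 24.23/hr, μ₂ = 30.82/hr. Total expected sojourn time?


Each node sees arrival rate λ = 11.44/hr (tandem ⇒ throughput preserved).
W₁ = 1/(μ₁−λ) = 1/(24.23−11.44) = 0.07819 hr
W₂ = 1/(μ₂−λ) = 1/(30.82−11.44) = 0.05160 hr
W_total = W₁ + W₂ = 0.07819 + 0.05160 = 0.12979 hr

Final: 0.12979 hr


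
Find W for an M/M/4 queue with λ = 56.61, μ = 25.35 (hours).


a = 2.2331; ρ = 0.5583; P₀ = 0.100720
Lq = P₀·a^c·ρ/(c!(1−ρ)²) = 0.29863
Wq = Lq/λ = 0.29863/56.61 = 0.005275 hr
W = Wq + 1/μ = 0.005275 + 0.03945 = 0.04472 hr

Final: 0.04472 hr


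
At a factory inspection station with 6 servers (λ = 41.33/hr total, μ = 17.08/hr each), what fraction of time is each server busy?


ρ = λ/(cμ) = 41.33/(6·17.08) = 41.33/102.48 = 0.4033

Final: 0.4033


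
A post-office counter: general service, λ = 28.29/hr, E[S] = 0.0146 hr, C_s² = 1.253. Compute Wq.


ρ = λ·E[S] = 28.29·0.0146 = 0.4130
E[S²] = E[S]²(1+C_s²) = 0.0146²·(1+1.253) = 0.0004802
Wq = λ·E[S²]/(2(1−ρ)) = 28.29·0.0004802/(2·0.5870) = 0.01157 hr

Final: 0.01157 hr


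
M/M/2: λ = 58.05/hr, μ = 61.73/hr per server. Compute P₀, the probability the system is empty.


a = λ/μ = 58.05/61.73 = 0.9404; ρ = a/c = 0.4702
Σ_{k=0}^{1} a^k/k! (terms k=0..1) = 1.00000 + 0.94039 = 1.94039
Tail: a^2/(2!(1−ρ)) = 0.88432/(2·0.5298) = 0.83457
P₀ = 1/(1.94039 + 0.83457) = 1/2.77496 = 0.360366

Final: 0.360366


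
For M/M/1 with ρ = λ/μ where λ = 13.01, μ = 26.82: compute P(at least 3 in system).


ρ = 13.01/26.82 = 0.4851
P(N ≥ n) = ρ^n = 0.4851^3 = 0.114145

Final: 0.114145


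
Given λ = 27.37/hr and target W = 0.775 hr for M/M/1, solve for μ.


W = 1/(μ−λ) ⇒ μ − λ = 1/W = 1/0.775 = 1.2903
μ = λ + 1/W = 27.37 + 1.2903 = 28.6603 per hr

Final: 28.6603 /hr


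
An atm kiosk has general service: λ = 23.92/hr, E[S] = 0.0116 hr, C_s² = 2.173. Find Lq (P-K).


ρ = λ·E[S] = 23.92·0.0116 = 0.2775
Lq = ρ²(1+C_s²)/(2(1−ρ)) = 0.07699·(1+2.173)/(2·0.7225)
= 0.07699·3.1730/1.4451 = 0.16905

Final: 0.16905


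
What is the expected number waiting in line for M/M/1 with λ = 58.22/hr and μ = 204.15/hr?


ρ = 58.22/204.15 = 0.2852
Lq = ρ²/(1−ρ) = 0.08133/0.7148 = 0.1138

Final: 0.1138


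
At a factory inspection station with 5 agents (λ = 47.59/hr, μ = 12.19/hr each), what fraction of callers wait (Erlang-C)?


a = λ/μ = 3.9040; ρ = a/5 = 0.7808
P₀ = 0.015015 (from M/M/c formula)
C(c,a) = [a^c/(c!(1−ρ))]·P₀ = [906.90124/(120·0.2192)]·0.015015
= 34.47831·0.015015 = 0.517698

Final: 0.517698


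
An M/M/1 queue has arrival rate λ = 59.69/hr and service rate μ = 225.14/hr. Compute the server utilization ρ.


ρ = λ/μ = 59.69/225.14 = 0.2651

Final: 0.2651


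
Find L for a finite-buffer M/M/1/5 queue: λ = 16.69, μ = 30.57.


ρ = 16.69/30.57 = 0.5460
L = ρ[1 − (K+1)ρ^K + Kρ^(K+1)] / [(1−ρ)(1−ρ^(K+1))]
Numerator: 0.5460·(1 − 6·0.048507 + 5·0.026483) = 0.459356
Denominator: (0.4540)·(0.973517) = 0.442016
L = 0.459356/0.442016 = 1.0392

Final: 1.0392


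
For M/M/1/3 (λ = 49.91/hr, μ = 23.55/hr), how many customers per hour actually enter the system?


ρ = 2.1193; P_K = (1−ρ)ρ^3/(1−ρ^4) = 0.555696
λ_eff = λ(1 − P_K) = 49.91·(1 − 0.555696) = 49.91·0.444304 = 22.1752 /hr

Final: 22.1752 /hr


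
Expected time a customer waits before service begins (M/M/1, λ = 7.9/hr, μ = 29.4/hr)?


ρ = 7.9/29.4 = 0.2687
Wq = ρ/(μ−λ) = 0.2687/(29.4 − 7.9) = 0.2687/21.50 = 0.01250 hr

Final: 0.01250 hr


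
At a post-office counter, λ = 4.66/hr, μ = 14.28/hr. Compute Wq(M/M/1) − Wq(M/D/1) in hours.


ρ = 4.66/14.28 = 0.3263
Wq(M/M/1) = ρ/(μ−λ) = 0.3263/9.62 = 0.03392 hr
Wq(M/D/1) = ρ/(2(μ−λ)) = 0.01696 hr
Savings = 0.03392 − 0.01696 = 0.01696 hr

Final: 0.01696 hr


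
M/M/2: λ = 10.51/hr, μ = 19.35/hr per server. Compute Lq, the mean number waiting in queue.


a = λ/μ = 0.5432; ρ = a/2 = 0.2716
P₀ = 0.572851
Lq = P₀·a^c·ρ / (c!·(1−ρ)²) = 0.572851·0.29501·0.2716/(2·0.53060)
= 0.04325

Final: 0.04325


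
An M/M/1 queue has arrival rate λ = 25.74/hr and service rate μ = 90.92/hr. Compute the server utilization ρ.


ρ = λ/μ = 25.74/90.92 = 0.2831

Final: 0.2831


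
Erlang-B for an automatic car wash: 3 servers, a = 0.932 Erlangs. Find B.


B(c,a) = (a^c/c!) / Σ_{k=0}^{c} a^k/k!
a^3/3! = 0.134926
Σ terms (k=0..3): 1.00000 + 0.93200 + 0.43431 + 0.13493 = 2.501238
B = 0.134926/2.501238 = 0.053944

Final: 0.053944


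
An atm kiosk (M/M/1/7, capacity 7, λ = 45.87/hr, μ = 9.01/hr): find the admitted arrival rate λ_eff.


ρ = 5.0910; P_K = (1−ρ)ρ^7/(1−ρ^8) = 0.803577
λ_eff = λ(1 − P_K) = 45.87·(1 − 0.803577) = 45.87·0.196423 = 9.0099 /hr

Final: 9.0099 /hr


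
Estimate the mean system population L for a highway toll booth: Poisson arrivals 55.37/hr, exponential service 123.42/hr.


ρ = λ/μ = 55.37/123.42 = 0.4486
L = ρ/(1−ρ) = 0.4486/(1 − 0.4486) = 0.4486/0.5514 = 0.8137

Final: 0.8137


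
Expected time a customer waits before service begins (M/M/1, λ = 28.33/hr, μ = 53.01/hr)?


ρ = 28.33/53.01 = 0.5344
Wq = ρ/(μ−λ) = 0.5344/(53.01 − 28.33) = 0.5344/24.68 = 0.02165 hr

Final: 0.02165 hr


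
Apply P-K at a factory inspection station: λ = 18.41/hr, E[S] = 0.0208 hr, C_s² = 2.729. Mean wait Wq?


ρ = λ·E[S] = 18.41·0.0208 = 0.3829
E[S²] = E[S]²(1+C_s²) = 0.0208²·(1+2.729) = 0.001613
Wq = λ·E[S²]/(2(1−ρ)) = 18.41·0.001613/(2·0.6171) = 0.02407 hr

Final: 0.02407 hr


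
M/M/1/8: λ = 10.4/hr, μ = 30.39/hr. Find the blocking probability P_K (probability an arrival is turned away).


ρ = λ/μ = 10.4/30.39 = 0.3422
P_K = (1−ρ)ρ^K/(1−ρ^(K+1)) = (0.6578·0.0001881)/(1 − 0.00006438)
= 0.0001237/0.999936 = 0.0001237

Final: 0.0001237


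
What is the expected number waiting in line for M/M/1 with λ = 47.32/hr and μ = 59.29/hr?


ρ = 47.32/59.29 = 0.7981
Lq = ρ²/(1−ρ) = 0.6370/0.2019 = 3.1551

Final: 3.1551


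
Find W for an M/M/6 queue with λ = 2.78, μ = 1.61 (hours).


a = 1.7267; ρ = 0.2878; P₀ = 0.177762
Lq = P₀·a^c·ρ/(c!(1−ρ)²) = 0.003712
Wq = Lq/λ = 0.003712/2.78 = 0.001335 hr
W = Wq + 1/μ = 0.001335 + 0.62112 = 0.62245 hr

Final: 0.62245 hr


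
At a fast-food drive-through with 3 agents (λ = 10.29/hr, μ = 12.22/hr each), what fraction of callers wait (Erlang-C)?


a = λ/μ = 0.8421; ρ = a/3 = 0.2807
P₀ = 0.428276 (from M/M/c formula)
C(c,a) = [a^c/(c!(1−ρ))]·P₀ = [0.59708/(6·0.7193)]·0.428276
= 0.13835·0.428276 = 0.059250

Final: 0.059250


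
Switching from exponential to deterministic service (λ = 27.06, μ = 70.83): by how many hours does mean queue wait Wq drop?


ρ = 27.06/70.83 = 0.3820
Wq(M/M/1) = ρ/(μ−λ) = 0.3820/43.77 = 0.008728 hr
Wq(M/D/1) = ρ/(2(μ−λ)) = 0.004364 hr
Savings = 0.008728 − 0.004364 = 0.004364 hr

Final: 0.004364 hr


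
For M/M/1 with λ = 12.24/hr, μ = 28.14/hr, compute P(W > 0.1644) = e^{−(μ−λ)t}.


W ~ Exponential(μ−λ) for M/M/1.
μ − λ = 28.14 − 12.24 = 15.9000
P(W > t) = e^{−(μ−λ)t} = e^{−2.6140} = 0.073244

Final: 0.073244


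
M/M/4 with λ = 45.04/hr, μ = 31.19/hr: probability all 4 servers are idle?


a = λ/μ = 45.04/31.19 = 1.4441; ρ = a/c = 0.3610
Σ_{k=0}^{3} a^k/k! (terms k=0..3) = 1.00000 + 1.44405 + 1.04264 + 0.50188 = 3.98857
Tail: a^4/(4!(1−ρ)) = 4.34843/(24·0.6390) = 0.28355
P₀ = 1/(3.98857 + 0.28355) = 1/4.27212 = 0.234076

Final: 0.234076


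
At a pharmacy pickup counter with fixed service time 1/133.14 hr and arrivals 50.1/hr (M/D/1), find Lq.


ρ = 50.1/133.14 = 0.3763
M/D/1: Lq = ρ²/(2(1−ρ)) = 0.1416/(2·0.6237) = 0.11351

Final: 0.11351


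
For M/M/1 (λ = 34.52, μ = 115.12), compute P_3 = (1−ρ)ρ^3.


ρ = 34.52/115.12 = 0.2999
P_n = (1−ρ)·ρ^n = (1 − 0.2999)·0.2999^3 = 0.7001·0.026962 = 0.018877

Final: 0.018877


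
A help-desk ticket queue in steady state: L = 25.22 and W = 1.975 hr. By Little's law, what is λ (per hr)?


λ = L/W = 25.22/1.975 = 12.7696 /hr

Final: 12.7696 /hr


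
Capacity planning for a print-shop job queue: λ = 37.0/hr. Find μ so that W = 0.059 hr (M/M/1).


W = 1/(μ−λ) ⇒ μ − λ = 1/W = 1/0.059 = 16.9492
μ = λ + 1/W = 37.0 + 16.9492 = 53.9492 per hr

Final: 53.9492 /hr


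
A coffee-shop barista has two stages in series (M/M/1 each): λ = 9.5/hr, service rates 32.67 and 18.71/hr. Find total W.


Each node sees arrival rate λ = 9.5/hr (tandem ⇒ throughput preserved).
W₁ = 1/(μ₁−λ) = 1/(32.67−9.5) = 0.04316 hr
W₂ = 1/(μ₂−λ) = 1/(18.71−9.5) = 0.10858 hr
W_total = W₁ + W₂ = 0.04316 + 0.10858 = 0.15174 hr

Final: 0.15174 hr


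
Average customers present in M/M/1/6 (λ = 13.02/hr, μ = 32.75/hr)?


ρ = 13.02/32.75 = 0.3976
L = ρ[1 − (K+1)ρ^K + Kρ^(K+1)] / [(1−ρ)(1−ρ^(K+1))]
Numerator: 0.3976·(1 − 7·0.003948 + 6·0.001570) = 0.390314
Denominator: (0.6024)·(0.998430) = 0.601497
L = 0.390314/0.601497 = 0.6489

Final: 0.6489


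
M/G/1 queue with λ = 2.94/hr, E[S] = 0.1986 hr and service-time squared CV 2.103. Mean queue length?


ρ = λ·E[S] = 2.94·0.1986 = 0.5839
Lq = ρ²(1+C_s²)/(2(1−ρ)) = 0.3409·(1+2.103)/(2·0.4161)
= 0.3409·3.1030/0.8322 = 1.27113

Final: 1.27113


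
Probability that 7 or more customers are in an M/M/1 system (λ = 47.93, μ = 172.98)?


ρ = 47.93/172.98 = 0.2771
P(N ≥ n) = ρ^n = 0.2771^7 = 0.0001254

Final: 0.0001254


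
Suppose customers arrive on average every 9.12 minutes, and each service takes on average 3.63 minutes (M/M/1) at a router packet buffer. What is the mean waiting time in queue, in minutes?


λ = 60/9.12 = 6.5789 /hr
μ = 60/3.63 = 16.5289 /hr
ρ = λ/μ = 6.5789/16.5289 = 0.3980
Wq = ρ/(μ−λ) = 0.3980/(16.5289−6.5789) = 0.04000 hr
In minutes: 0.04000·60 = 2.400 min

Final: 2.400 min


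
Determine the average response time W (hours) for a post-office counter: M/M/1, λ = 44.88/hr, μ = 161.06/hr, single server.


W = 1/(μ−λ) = 1/(161.06 − 44.88) = 1/116.18 = 0.008607 hr

Final: 0.008607 hr


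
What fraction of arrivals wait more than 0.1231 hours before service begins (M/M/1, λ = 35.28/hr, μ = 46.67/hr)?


ρ = 35.28/46.67 = 0.7559
P(Wq > t) = ρ·e^{−(μ−λ)t} = 0.7559·e^{−1.4021}
= 0.7559·0.246077 = 0.186021

Final: 0.186021


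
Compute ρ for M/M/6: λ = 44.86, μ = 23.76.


ρ = λ/(cμ) = 44.86/(6·23.76) = 44.86/142.56 = 0.3147

Final: 0.3147


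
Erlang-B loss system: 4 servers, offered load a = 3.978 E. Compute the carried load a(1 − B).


B(4,3.978) = 0.308552 (Erlang-B)
Carried load = a(1 − B) = 3.978·(1 − 0.308552) = 3.978·0.691448 = 2.7506 E

Final: 2.7506 Erlangs


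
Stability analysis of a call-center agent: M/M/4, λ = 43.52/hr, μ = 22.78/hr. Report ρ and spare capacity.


Total capacity cμ = 4·22.78 = 91.12/hr
ρ = λ/(cμ) = 43.52/91.12 = 0.4776
Stable ⇔ ρ < 1: YES
Spare capacity = cμ − λ = 91.12 − 43.52 = 47.60/hr

Final: ρ = 0.4776; stable; margin = 47.60/hr


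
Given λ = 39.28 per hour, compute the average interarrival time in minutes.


Mean interarrival time = 1/λ = 1/39.28 hour = 0.02546 hour
In minutes: 0.02546 × 60 = 1.5275 min

Final: 1.5275 min


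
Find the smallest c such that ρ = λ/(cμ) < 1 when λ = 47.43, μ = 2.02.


Stability requires cμ > λ ⇔ c > λ/μ.
λ/μ = 47.43/2.02 = 23.4802
Minimum integer c = ⌊23.4802⌋ + 1 = 24
Check: 24·2.02 = 48.48 > 47.43, while 23·2.02 = 46.46 ≤ 47.43

Final: 24 servers


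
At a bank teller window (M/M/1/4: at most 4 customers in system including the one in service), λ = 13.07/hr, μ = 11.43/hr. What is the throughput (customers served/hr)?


ρ = 1.1435; P_K = (1−ρ)ρ^4/(1−ρ^5) = 0.256869
λ_eff = λ(1 − P_K) = 13.07·(1 − 0.256869) = 13.07·0.743131 = 9.7127 /hr

Final: 9.7127 /hr


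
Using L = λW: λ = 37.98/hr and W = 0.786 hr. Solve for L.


L = λW = 37.98·0.786 = 29.8523

Final: 29.8523


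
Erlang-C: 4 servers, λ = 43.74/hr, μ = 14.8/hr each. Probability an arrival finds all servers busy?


a = λ/μ = 2.9554; ρ = a/4 = 0.7389
P₀ = 0.040327 (from M/M/c formula)
C(c,a) = [a^c/(c!(1−ρ))]·P₀ = [76.29011/(24·0.2611)]·0.040327
= 12.17220·0.040327 = 0.490872

Final: 0.490872


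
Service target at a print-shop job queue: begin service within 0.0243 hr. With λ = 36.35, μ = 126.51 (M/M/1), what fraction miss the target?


ρ = 36.35/126.51 = 0.2873
P(Wq > t) = ρ·e^{−(μ−λ)t} = 0.2873·e^{−2.1909}
= 0.2873·0.111817 = 0.032128

Final: 0.032128


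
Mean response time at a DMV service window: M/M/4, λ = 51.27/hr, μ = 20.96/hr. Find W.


a = 2.4461; ρ = 0.6115; P₀ = 0.078636
Lq = P₀·a^c·ρ/(c!(1−ρ)²) = 0.47531
Wq = Lq/λ = 0.47531/51.27 = 0.009271 hr
W = Wq + 1/μ = 0.009271 + 0.04771 = 0.05698 hr

Final: 0.05698 hr


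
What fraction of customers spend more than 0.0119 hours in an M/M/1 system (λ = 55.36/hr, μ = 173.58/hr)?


W ~ Exponential(μ−λ) for M/M/1.
μ − λ = 173.58 − 55.36 = 118.2200
P(W > t) = e^{−(μ−λ)t} = e^{−1.4068} = 0.244921

Final: 0.244921


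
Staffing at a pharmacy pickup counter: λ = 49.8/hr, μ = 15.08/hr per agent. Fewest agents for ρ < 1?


Stability requires cμ > λ ⇔ c > λ/μ.
λ/μ = 49.8/15.08 = 3.3024
Minimum integer c = ⌊3.3024⌋ + 1 = 4
Check: 4·15.08 = 60.32 > 49.8, while 3·15.08 = 45.24 ≤ 49.8

Final: 4 servers


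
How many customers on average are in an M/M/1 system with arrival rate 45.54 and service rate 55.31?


ρ = λ/μ = 45.54/55.31 = 0.8234
L = ρ/(1−ρ) = 0.8234/(1 − 0.8234) = 0.8234/0.1766 = 4.6612

Final: 4.6612


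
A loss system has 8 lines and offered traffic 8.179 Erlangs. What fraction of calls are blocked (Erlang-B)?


B(c,a) = (a^c/c!) / Σ_{k=0}^{c} a^k/k!
a^8/8! = 496.685112
Σ terms (k=0..8): 1.00000 + 8.17900 + 33.44802 + 91.19045 + 186.46168 + 305.01401 + 415.78494 + 485.81500 + 496.68511 = 2023.578219
B = 496.685112/2023.578219 = 0.245449

Final: 0.245449


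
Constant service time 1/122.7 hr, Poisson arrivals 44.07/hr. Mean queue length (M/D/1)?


ρ = 44.07/122.7 = 0.3592
M/D/1: Lq = ρ²/(2(1−ρ)) = 0.1290/(2·0.6408) = 0.10065

Final: 0.10065


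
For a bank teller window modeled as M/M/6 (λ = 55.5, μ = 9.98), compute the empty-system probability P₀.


a = λ/μ = 55.5/9.98 = 5.5611; ρ = a/c = 0.9269
Σ_{k=0}^{5} a^k/k! (terms k=0..5) = 1.00000 + 5.56112 + 15.46304 + 28.66395 + 39.85094 + 44.32319 = 134.86224
Tail: a^6/(6!(1−ρ)) = 29578.39818/(720·0.07315) = 561.62940
P₀ = 1/(134.86224 + 561.62940) = 1/696.49164 = 0.001436

Final: 0.001436


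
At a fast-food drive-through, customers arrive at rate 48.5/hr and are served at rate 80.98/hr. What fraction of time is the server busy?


ρ = λ/μ = 48.5/80.98 = 0.5989

Final: 0.5989


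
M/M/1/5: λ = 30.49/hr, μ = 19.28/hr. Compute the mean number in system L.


ρ = 30.49/19.28 = 1.5814
L = ρ[1 − (K+1)ρ^K + Kρ^(K+1)] / [(1−ρ)(1−ρ^(K+1))]
Numerator: 1.5814·(1 − 6·9.891268 + 5·15.642363) = 31.413885
Denominator: (-0.5814)·(-14.642363) = 8.513532
L = 31.413885/8.513532 = 3.6899

Final: 3.6899


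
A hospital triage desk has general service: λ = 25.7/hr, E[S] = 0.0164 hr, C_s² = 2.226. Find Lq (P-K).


ρ = λ·E[S] = 25.7·0.0164 = 0.4215
Lq = ρ²(1+C_s²)/(2(1−ρ)) = 0.1776·(1+2.226)/(2·0.5785)
= 0.1776·3.2260/1.1570 = 0.49530

Final: 0.49530


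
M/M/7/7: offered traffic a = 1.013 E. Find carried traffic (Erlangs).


B(7,1.013) = 0.00007887 (Erlang-B)
Carried load = a(1 − B) = 1.013·(1 − 0.00007887) = 1.013·0.999921 = 1.0129 E

Final: 1.0129 Erlangs


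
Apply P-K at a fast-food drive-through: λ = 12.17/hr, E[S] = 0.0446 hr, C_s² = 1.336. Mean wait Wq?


ρ = λ·E[S] = 12.17·0.0446 = 0.5428
E[S²] = E[S]²(1+C_s²) = 0.0446²·(1+1.336) = 0.004647
Wq = λ·E[S²]/(2(1−ρ)) = 12.17·0.004647/(2·0.4572) = 0.06184 hr

Final: 0.06184 hr


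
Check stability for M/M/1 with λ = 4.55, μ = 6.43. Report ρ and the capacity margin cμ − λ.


Total capacity cμ = 1·6.43 = 6.43/hr
ρ = λ/(cμ) = 4.55/6.43 = 0.7076
Stable ⇔ ρ < 1: YES
Spare capacity = cμ − λ = 6.43 − 4.55 = 1.88/hr

Final: ρ = 0.7076; stable; margin = 1.88/hr


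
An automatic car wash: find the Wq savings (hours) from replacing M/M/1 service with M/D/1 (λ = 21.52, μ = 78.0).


ρ = 21.52/78.0 = 0.2759
Wq(M/M/1) = ρ/(μ−λ) = 0.2759/56.48 = 0.004885 hr
Wq(M/D/1) = ρ/(2(μ−λ)) = 0.002442 hr
Savings = 0.004885 − 0.002442 = 0.002442 hr

Final: 0.002442 hr


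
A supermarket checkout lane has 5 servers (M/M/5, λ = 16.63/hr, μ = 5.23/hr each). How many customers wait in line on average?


a = λ/μ = 3.1797; ρ = a/5 = 0.6359
P₀ = 0.038033
Lq = P₀·a^c·ρ / (c!·(1−ρ)²) = 0.038033·325.05197·0.6359/(120·0.13253)
= 0.49433

Final: 0.49433


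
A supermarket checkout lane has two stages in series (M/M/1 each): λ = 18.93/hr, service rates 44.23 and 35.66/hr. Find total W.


Each node sees arrival rate λ = 18.93/hr (tandem ⇒ throughput preserved).
W₁ = 1/(μ₁−λ) = 1/(44.23−18.93) = 0.03953 hr
W₂ = 1/(μ₂−λ) = 1/(35.66−18.93) = 0.05977 hr
W_total = W₁ + W₂ = 0.03953 + 0.05977 = 0.09930 hr

Final: 0.09930 hr


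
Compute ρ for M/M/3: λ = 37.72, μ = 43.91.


ρ = λ/(cμ) = 37.72/(3·43.91) = 37.72/131.73 = 0.2863

Final: 0.2863


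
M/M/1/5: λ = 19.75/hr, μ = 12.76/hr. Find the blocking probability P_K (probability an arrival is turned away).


ρ = λ/μ = 19.75/12.76 = 1.5478
P_K = (1−ρ)ρ^K/(1−ρ^(K+1)) = (-0.5478·8.883460)/(1 − 13.749869)
= -4.866409/-12.749869 = 0.381683

Final: 0.381683


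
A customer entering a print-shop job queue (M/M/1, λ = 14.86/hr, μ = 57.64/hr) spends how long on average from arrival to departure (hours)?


W = 1/(μ−λ) = 1/(57.64 − 14.86) = 1/42.78 = 0.02338 hr

Final: 0.02338 hr


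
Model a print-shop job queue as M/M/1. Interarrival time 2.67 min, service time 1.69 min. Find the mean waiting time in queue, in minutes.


λ = 60/2.67 = 22.4719 /hr
μ = 60/1.69 = 35.5030 /hr
ρ = λ/μ = 22.4719/35.5030 = 0.6330
Wq = ρ/(μ−λ) = 0.6330/(35.5030−22.4719) = 0.04857 hr
In minutes: 0.04857·60 = 2.914 min

Final: 2.914 min


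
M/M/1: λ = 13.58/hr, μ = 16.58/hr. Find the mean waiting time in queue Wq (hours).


ρ = 13.58/16.58 = 0.8191
Wq = ρ/(μ−λ) = 0.8191/(16.58 − 13.58) = 0.8191/3.00 = 0.2730 hr

Final: 0.2730 hr


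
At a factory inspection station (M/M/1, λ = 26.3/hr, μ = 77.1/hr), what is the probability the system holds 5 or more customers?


ρ = 26.3/77.1 = 0.3411
P(N ≥ n) = ρ^n = 0.3411^5 = 0.004619

Final: 0.004619


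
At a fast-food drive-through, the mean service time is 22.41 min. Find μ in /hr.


μ = 1/(service time) in consistent units.
1 hour = 60 min, so μ = 60/22.41 = 2.6774 per hour

Final: 2.6774 /hr


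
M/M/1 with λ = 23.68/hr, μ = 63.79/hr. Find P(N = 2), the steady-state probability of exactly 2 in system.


ρ = 23.68/63.79 = 0.3712
P_n = (1−ρ)·ρ^n = (1 − 0.3712)·0.3712^2 = 0.6288·0.137803 = 0.086648

Final: 0.086648


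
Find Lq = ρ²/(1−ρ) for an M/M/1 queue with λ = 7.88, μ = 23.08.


ρ = 7.88/23.08 = 0.3414
Lq = ρ²/(1−ρ) = 0.1166/0.6586 = 0.1770

Final: 0.1770


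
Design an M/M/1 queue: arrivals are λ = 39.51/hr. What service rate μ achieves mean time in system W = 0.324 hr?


W = 1/(μ−λ) ⇒ μ − λ = 1/W = 1/0.324 = 3.0864
μ = λ + 1/W = 39.51 + 3.0864 = 42.5964 per hr

Final: 42.5964 /hr


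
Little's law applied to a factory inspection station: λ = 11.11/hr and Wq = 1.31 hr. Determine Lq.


Lq = λWq = 11.11·1.31 = 14.5541

Final: 14.5541


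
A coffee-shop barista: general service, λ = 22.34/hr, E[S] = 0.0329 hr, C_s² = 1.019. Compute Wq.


ρ = λ·E[S] = 22.34·0.0329 = 0.7350
E[S²] = E[S]²(1+C_s²) = 0.0329²·(1+1.019) = 0.002185
Wq = λ·E[S²]/(2(1−ρ)) = 22.34·0.002185/(2·0.2650) = 0.09211 hr

Final: 0.09211 hr
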